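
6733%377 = 324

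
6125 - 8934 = -2809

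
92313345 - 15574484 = 76738861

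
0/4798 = 0 = 0.00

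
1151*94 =108194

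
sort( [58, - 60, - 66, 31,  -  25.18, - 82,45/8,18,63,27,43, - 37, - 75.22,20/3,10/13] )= [ - 82, - 75.22, - 66, - 60, -37, - 25.18,  10/13, 45/8,20/3,18,27 , 31, 43,58, 63 ]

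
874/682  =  437/341 = 1.28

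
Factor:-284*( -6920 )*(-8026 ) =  - 15773337280 = - 2^6*5^1*71^1*173^1*4013^1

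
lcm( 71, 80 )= 5680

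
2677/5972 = 2677/5972 = 0.45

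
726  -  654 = 72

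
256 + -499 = - 243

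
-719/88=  - 719/88 = -8.17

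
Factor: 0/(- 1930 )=0^1 = 0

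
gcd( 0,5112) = 5112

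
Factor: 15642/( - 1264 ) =-2^( - 3) * 3^2*11^1 = - 99/8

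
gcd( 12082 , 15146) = 2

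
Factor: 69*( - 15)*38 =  - 2^1*3^2*5^1 * 19^1 *23^1 = -39330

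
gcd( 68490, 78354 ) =18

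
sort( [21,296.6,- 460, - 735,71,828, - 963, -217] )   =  [ -963,-735, - 460 , - 217,  21,71,296.6,828] 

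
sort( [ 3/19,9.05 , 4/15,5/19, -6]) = [  -  6,3/19, 5/19,4/15,  9.05 ] 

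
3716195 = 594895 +3121300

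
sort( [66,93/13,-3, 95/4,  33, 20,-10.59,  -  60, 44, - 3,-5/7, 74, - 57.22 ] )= [ - 60,- 57.22,  -  10.59, - 3, - 3,  -  5/7,93/13, 20,95/4,33, 44, 66,74] 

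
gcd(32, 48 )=16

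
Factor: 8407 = 7^1* 1201^1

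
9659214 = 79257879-69598665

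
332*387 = 128484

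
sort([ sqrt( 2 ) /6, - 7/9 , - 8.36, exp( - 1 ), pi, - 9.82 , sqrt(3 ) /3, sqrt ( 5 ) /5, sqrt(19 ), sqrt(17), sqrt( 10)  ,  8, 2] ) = [ - 9.82, - 8.36 , - 7/9,sqrt ( 2 )/6, exp( - 1 ), sqrt( 5 ) /5, sqrt ( 3) /3,2, pi, sqrt( 10 ),sqrt( 17), sqrt( 19 ), 8]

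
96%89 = 7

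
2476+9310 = 11786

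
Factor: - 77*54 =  - 2^1*3^3*7^1*11^1 = - 4158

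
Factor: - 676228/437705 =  - 2^2*  5^( -1)*7^1*24151^1*87541^( - 1)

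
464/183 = 464/183  =  2.54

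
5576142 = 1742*3201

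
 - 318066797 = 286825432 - 604892229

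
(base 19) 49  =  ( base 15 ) 5A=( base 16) 55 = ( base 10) 85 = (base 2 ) 1010101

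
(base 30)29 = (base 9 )76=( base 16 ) 45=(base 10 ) 69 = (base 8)105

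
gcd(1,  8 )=1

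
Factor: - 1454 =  - 2^1*727^1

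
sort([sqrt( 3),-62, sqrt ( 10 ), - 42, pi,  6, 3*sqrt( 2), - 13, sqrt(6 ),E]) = [ -62, -42, - 13, sqrt( 3), sqrt( 6),E,pi, sqrt( 10 ), 3*sqrt(2 ),6]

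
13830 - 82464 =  - 68634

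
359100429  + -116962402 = 242138027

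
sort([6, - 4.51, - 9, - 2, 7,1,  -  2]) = [ - 9, - 4.51, - 2, - 2,1,6,7 ] 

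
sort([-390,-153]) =[-390, - 153] 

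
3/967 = 3/967 = 0.00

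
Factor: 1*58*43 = 2494= 2^1*29^1*43^1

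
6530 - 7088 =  - 558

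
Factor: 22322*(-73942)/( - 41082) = 2^1*3^( - 1 )*11^1*41^ ( - 1 )*167^(  -  1 )*3361^1 * 11161^1 = 825266662/20541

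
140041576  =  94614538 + 45427038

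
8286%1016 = 158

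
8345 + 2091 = 10436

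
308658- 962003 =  - 653345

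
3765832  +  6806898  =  10572730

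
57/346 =57/346=   0.16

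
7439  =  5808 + 1631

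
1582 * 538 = 851116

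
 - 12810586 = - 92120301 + 79309715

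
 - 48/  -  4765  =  48/4765 = 0.01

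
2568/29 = 88 + 16/29 = 88.55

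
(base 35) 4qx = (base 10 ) 5843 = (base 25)98I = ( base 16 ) 16D3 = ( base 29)6re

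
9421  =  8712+709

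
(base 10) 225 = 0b11100001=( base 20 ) B5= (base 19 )bg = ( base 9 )270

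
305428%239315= 66113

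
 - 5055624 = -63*80248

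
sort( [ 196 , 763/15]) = [763/15, 196]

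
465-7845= - 7380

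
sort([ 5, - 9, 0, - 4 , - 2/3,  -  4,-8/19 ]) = [ - 9,-4, - 4, - 2/3, - 8/19,  0,  5 ] 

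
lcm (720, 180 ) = 720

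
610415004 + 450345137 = 1060760141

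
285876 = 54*5294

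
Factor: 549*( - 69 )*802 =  - 30380562 = -  2^1 * 3^3*23^1*61^1*401^1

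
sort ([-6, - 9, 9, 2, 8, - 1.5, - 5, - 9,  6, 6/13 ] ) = [ - 9, - 9, - 6,-5, - 1.5, 6/13,2,  6, 8,9 ]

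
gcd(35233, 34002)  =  1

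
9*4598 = 41382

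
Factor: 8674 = 2^1* 4337^1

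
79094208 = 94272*839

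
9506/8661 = 9506/8661=1.10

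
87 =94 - 7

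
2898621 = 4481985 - 1583364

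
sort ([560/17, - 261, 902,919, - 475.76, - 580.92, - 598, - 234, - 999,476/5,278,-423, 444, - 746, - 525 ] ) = [-999,-746, - 598 , - 580.92 , - 525,-475.76, - 423,- 261, - 234, 560/17,476/5, 278,  444, 902,919]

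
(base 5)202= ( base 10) 52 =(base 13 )40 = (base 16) 34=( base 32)1k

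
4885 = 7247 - 2362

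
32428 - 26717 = 5711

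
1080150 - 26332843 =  - 25252693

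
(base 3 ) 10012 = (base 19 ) 4A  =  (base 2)1010110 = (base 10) 86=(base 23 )3h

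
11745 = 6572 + 5173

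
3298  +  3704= 7002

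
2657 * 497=1320529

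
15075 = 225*67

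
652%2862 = 652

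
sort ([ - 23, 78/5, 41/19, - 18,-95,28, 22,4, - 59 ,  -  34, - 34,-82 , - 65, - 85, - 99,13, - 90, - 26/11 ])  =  [ - 99,-95, - 90 , - 85,  -  82, - 65,-59,-34, - 34, - 23, - 18, - 26/11,41/19, 4,13 , 78/5, 22,28 ]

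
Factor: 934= 2^1*467^1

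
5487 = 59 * 93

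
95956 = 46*2086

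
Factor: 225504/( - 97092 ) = - 72/31=-2^3*3^2*31^(-1)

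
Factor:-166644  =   - 2^2*3^3 * 1543^1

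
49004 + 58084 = 107088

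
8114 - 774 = 7340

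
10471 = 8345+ 2126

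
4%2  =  0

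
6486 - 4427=2059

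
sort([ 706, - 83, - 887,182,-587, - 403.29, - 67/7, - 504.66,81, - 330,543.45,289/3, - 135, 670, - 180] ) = [- 887 ,  -  587,-504.66, - 403.29, - 330, - 180, - 135, - 83 ,  -  67/7,81, 289/3, 182 , 543.45 , 670,  706 ]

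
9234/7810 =4617/3905 =1.18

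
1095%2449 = 1095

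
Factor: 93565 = 5^1*18713^1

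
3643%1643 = 357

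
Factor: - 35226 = - 2^1*3^2*19^1 * 103^1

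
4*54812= 219248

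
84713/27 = 84713/27 = 3137.52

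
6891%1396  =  1307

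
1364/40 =34 + 1/10 = 34.10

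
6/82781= 6/82781  =  0.00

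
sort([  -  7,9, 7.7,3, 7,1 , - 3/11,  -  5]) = [-7, - 5, - 3/11, 1, 3,7,7.7, 9]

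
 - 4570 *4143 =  - 18933510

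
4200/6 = 700 = 700.00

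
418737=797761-379024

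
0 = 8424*0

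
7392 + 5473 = 12865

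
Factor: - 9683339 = -41^1* 103^1*2293^1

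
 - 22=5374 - 5396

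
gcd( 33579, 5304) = 39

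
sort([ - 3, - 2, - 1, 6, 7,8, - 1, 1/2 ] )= [ -3, - 2, - 1, - 1, 1/2, 6,7, 8 ] 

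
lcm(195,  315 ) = 4095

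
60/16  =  3 + 3/4  =  3.75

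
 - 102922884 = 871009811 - 973932695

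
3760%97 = 74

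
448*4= 1792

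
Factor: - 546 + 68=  - 478 = -2^1*239^1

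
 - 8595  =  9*( - 955)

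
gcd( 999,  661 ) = 1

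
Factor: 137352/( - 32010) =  - 236/55  =  - 2^2 * 5^( - 1)*11^( - 1)*59^1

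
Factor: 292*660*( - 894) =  - 2^5*3^2*5^1*11^1 * 73^1*149^1 = -172291680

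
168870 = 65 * 2598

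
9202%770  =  732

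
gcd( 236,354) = 118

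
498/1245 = 2/5 = 0.40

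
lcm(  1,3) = 3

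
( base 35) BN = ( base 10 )408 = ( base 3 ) 120010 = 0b110011000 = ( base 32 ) co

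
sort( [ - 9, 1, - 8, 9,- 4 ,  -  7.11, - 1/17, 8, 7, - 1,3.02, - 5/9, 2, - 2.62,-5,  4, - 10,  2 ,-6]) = [ - 10,-9, - 8, - 7.11, - 6, - 5, - 4,-2.62, - 1, - 5/9, - 1/17, 1,2, 2, 3.02, 4, 7,8,  9 ]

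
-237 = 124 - 361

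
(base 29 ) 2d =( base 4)1013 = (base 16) 47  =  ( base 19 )3E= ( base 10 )71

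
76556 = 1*76556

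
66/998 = 33/499 = 0.07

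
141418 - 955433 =  -  814015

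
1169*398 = 465262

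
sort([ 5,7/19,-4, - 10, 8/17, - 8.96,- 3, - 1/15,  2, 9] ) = [ - 10, - 8.96, - 4,-3,-1/15, 7/19, 8/17, 2 , 5,9]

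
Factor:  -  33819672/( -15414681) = 11273224/5138227 = 2^3*19^( - 1)*37^ ( - 1)*43^1*7309^(- 1)* 32771^1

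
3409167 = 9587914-6178747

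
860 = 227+633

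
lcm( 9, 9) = 9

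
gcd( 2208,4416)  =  2208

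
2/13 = 2/13 = 0.15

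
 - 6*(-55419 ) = 332514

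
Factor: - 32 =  - 2^5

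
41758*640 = 26725120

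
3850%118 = 74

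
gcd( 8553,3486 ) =3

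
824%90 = 14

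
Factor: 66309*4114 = 272795226 =2^1*3^1*11^2*17^1*23^1 * 31^2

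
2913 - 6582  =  -3669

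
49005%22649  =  3707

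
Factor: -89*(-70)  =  2^1*5^1*7^1* 89^1=6230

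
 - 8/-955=8/955 = 0.01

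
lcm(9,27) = 27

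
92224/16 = 5764 = 5764.00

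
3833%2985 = 848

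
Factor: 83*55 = 4565 = 5^1*11^1*83^1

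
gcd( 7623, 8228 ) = 121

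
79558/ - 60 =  - 39779/30= - 1325.97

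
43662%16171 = 11320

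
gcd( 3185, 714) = 7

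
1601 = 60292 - 58691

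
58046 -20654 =37392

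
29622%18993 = 10629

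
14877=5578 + 9299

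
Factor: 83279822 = 2^1 * 29^1 * 37^1*151^1*257^1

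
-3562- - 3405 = -157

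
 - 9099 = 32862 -41961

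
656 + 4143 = 4799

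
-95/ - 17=5  +  10/17 = 5.59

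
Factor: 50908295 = 5^1 * 10181659^1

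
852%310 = 232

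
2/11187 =2/11187= 0.00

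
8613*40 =344520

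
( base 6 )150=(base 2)1000010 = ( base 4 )1002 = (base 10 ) 66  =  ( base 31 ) 24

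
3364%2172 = 1192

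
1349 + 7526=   8875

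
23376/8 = 2922 = 2922.00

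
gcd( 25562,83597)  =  1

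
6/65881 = 6/65881 = 0.00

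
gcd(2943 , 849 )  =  3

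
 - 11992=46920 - 58912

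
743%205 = 128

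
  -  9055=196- 9251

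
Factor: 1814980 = 2^2*5^1 *90749^1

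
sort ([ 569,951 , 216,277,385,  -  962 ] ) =[ - 962, 216, 277,385, 569, 951]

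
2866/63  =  45 + 31/63 = 45.49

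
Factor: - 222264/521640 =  - 49/115 = - 5^( - 1)*7^2 * 23^( - 1 )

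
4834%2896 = 1938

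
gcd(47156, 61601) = 1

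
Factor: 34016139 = 3^3*43^1 *83^1*353^1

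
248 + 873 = 1121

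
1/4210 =1/4210=0.00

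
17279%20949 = 17279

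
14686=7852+6834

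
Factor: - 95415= -3^1*5^1 * 6361^1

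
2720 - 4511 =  - 1791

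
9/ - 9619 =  - 1 + 9610/9619 = - 0.00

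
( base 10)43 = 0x2b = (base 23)1k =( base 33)1A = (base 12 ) 37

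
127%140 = 127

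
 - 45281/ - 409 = 45281/409 = 110.71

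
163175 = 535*305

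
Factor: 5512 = 2^3*13^1*53^1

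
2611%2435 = 176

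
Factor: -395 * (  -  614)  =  242530 = 2^1*5^1*79^1*307^1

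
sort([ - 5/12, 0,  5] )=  [ - 5/12, 0, 5]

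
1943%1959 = 1943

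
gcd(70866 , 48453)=93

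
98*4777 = 468146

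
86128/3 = 86128/3 = 28709.33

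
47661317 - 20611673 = 27049644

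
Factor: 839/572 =2^ ( - 2)*11^(- 1) * 13^(-1)*839^1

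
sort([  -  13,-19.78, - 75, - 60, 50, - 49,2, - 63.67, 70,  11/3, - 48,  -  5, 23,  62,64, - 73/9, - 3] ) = [ - 75,-63.67,-60,-49, - 48, - 19.78, - 13, - 73/9,-5, - 3,2,11/3,  23, 50 , 62,64,70]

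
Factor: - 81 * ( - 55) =4455 = 3^4*5^1*11^1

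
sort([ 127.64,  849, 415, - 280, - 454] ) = [- 454,-280, 127.64, 415,849] 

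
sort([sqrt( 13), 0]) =[ 0, sqrt ( 13 )]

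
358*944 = 337952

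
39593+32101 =71694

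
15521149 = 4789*3241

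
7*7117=49819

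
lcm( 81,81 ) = 81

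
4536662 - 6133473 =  - 1596811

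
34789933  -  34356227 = 433706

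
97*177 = 17169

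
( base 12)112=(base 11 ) 134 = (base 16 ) 9E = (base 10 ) 158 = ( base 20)7i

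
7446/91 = 81 + 75/91 = 81.82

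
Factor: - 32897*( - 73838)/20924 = 1214524343/10462 = 2^( - 1 )*67^1*491^1*5231^( - 1)*36919^1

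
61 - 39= 22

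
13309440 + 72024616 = 85334056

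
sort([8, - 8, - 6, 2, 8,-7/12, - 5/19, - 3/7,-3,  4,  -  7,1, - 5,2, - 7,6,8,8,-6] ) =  [-8, - 7, -7, - 6,-6  , - 5  , - 3,- 7/12,-3/7, - 5/19 , 1,  2, 2, 4,6,8 , 8,8, 8]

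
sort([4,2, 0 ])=[0, 2, 4] 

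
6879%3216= 447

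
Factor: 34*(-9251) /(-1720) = 2^(-2 )*5^(-1 )*11^1*17^1* 29^2 * 43^(  -  1) = 157267/860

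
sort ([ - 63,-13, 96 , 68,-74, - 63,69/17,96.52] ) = [  -  74, - 63, - 63, - 13, 69/17,68  ,  96,  96.52 ]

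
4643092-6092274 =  - 1449182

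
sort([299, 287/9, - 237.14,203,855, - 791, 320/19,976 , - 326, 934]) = [ - 791, - 326,  -  237.14, 320/19, 287/9, 203,299, 855, 934,  976 ] 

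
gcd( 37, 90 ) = 1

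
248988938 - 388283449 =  - 139294511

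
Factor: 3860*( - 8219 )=-31725340 = - 2^2 *5^1*193^1*8219^1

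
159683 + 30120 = 189803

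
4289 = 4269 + 20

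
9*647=5823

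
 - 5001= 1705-6706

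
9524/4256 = 2381/1064 =2.24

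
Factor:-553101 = -3^1* 331^1 * 557^1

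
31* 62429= 1935299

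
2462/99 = 2462/99 =24.87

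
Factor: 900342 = 2^1 * 3^3*16673^1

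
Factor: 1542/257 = 2^1 * 3^1 = 6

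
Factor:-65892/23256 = -2^( - 1)*3^( - 1 )*17^1 = -17/6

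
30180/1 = 30180 = 30180.00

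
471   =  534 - 63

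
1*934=934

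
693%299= 95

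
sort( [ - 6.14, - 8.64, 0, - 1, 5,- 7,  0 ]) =[ - 8.64, - 7, -6.14,-1 , 0,  0, 5]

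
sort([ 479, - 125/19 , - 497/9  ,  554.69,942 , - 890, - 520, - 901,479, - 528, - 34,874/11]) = [ - 901, - 890, - 528 , - 520, - 497/9, - 34, - 125/19, 874/11 , 479, 479,554.69, 942 ]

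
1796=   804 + 992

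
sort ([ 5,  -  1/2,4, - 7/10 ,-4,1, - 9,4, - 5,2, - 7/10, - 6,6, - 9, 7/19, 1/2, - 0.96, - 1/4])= [ - 9,-9, - 6, - 5, - 4, - 0.96,  -  7/10, - 7/10, - 1/2,-1/4 , 7/19 , 1/2,1, 2,4,4,5,  6]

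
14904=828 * 18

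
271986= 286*951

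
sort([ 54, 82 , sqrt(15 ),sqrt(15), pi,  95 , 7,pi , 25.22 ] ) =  [ pi,pi,sqrt( 15), sqrt ( 15), 7,25.22, 54, 82 , 95 ] 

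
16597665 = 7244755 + 9352910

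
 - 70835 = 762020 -832855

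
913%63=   31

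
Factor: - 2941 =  - 17^1*173^1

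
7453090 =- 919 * ( - 8110)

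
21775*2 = 43550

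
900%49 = 18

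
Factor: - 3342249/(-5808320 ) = 2^( - 6 )*3^3 * 5^( - 1)*7^(  -  1)*2593^( - 1) * 123787^1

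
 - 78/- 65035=78/65035=0.00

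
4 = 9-5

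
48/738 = 8/123 = 0.07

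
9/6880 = 9/6880=0.00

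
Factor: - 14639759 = -601^1 * 24359^1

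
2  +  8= 10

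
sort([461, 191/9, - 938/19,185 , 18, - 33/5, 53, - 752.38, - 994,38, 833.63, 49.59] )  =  [-994, - 752.38, - 938/19, - 33/5, 18,  191/9, 38,  49.59,53,185, 461, 833.63 ]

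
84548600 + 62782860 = 147331460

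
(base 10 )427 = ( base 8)653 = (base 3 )120211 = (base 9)524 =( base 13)26B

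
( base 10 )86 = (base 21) 42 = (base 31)2O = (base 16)56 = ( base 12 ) 72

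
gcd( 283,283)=283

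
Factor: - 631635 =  - 3^1 * 5^1*17^1* 2477^1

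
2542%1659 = 883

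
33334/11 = 33334/11= 3030.36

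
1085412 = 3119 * 348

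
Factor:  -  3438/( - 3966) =573/661 = 3^1 * 191^1*661^(-1 ) 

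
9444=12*787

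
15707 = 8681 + 7026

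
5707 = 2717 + 2990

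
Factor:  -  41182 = - 2^1*59^1*349^1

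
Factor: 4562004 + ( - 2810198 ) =2^1 * 7^1*157^1*797^1=1751806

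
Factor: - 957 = - 3^1 * 11^1*29^1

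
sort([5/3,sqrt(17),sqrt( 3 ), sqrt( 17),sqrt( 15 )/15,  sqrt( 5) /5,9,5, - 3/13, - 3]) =[  -  3, - 3/13,sqrt(15) /15,sqrt( 5) /5, 5/3,sqrt( 3), sqrt( 17), sqrt (17 ), 5, 9 ]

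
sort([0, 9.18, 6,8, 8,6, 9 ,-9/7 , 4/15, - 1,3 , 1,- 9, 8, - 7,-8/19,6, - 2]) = [ - 9,-7, - 2 , - 9/7, -1, - 8/19, 0,4/15, 1, 3, 6 , 6,6, 8 , 8, 8, 9,9.18]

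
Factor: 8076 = 2^2*3^1*673^1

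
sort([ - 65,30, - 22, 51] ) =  [ - 65, - 22, 30 , 51 ] 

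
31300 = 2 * 15650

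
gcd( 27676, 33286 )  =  374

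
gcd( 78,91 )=13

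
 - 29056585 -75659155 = - 104715740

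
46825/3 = 15608+1/3  =  15608.33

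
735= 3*245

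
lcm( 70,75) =1050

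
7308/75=2436/25 = 97.44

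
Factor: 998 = 2^1*499^1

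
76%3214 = 76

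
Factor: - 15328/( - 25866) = 2^4*3^(-3 )= 16/27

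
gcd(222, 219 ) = 3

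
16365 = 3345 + 13020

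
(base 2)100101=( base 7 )52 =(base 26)1B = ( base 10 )37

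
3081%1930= 1151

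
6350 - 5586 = 764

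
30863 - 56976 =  - 26113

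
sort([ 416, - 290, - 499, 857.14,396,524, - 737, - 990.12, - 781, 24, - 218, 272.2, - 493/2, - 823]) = [ - 990.12, - 823, - 781, - 737, - 499 , - 290, - 493/2, - 218,24,272.2, 396, 416,524,857.14] 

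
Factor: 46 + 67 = 113 = 113^1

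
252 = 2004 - 1752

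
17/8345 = 17/8345 = 0.00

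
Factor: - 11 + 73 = 62 = 2^1*31^1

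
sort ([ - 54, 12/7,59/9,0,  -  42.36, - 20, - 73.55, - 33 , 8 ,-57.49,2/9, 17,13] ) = [ - 73.55, - 57.49, - 54,-42.36,-33, - 20,0,2/9,12/7,59/9,8, 13 , 17]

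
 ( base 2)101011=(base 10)43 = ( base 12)37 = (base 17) 29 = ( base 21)21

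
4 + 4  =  8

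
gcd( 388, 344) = 4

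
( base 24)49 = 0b1101001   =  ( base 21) 50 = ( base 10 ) 105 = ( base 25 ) 45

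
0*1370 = 0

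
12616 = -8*( - 1577 )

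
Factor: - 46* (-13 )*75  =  44850   =  2^1 *3^1 * 5^2*13^1*23^1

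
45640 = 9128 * 5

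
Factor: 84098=2^1*7^1*6007^1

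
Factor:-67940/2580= -3^ ( - 1)*79^1=- 79/3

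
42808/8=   5351 = 5351.00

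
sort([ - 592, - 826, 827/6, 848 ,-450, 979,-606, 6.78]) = [ - 826,-606,- 592, - 450, 6.78,827/6, 848, 979] 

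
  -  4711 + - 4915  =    -  9626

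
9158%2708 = 1034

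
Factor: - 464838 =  - 2^1 *3^1*11^1*7043^1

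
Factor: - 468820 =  - 2^2*5^1*11^1*2131^1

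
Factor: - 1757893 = - 29^1*60617^1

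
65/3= 65/3 = 21.67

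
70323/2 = 70323/2 = 35161.50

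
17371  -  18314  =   - 943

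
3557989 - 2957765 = 600224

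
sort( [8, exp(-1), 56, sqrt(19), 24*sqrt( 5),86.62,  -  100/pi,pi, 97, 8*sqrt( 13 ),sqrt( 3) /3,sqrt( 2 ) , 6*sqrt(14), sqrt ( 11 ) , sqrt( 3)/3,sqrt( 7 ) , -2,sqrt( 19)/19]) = [ - 100/pi,-2  ,  sqrt( 19 ) /19, exp(-1 ), sqrt( 3 )/3, sqrt( 3 ) /3, sqrt( 2),sqrt (7 ), pi,sqrt( 11 ), sqrt( 19) , 8,  6*sqrt ( 14 ), 8*sqrt(13), 24*sqrt (5 ), 56, 86.62, 97]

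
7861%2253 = 1102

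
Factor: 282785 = 5^1*23^1*2459^1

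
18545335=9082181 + 9463154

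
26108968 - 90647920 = -64538952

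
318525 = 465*685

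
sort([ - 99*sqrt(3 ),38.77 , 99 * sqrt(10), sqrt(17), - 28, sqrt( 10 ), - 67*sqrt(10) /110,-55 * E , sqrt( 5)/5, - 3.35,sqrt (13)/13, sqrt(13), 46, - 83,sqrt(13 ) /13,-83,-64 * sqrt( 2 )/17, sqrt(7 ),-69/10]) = [-99*sqrt ( 3), - 55 * E, - 83, - 83, - 28,-69/10,-64*sqrt(2 ) /17,- 3.35, - 67*sqrt( 10) /110,sqrt( 13 ) /13, sqrt( 13)/13,sqrt(5 )/5,sqrt(7 ),sqrt(10),sqrt(13 ),sqrt(17), 38.77, 46,99*sqrt(10 )] 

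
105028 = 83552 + 21476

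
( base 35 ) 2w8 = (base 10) 3578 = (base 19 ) 9h6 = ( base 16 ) dfa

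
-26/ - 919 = 26/919 = 0.03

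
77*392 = 30184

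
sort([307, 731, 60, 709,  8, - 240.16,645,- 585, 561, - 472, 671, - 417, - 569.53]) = [ - 585, - 569.53, - 472 ,  -  417, - 240.16, 8 , 60,307,561,645,671, 709,731]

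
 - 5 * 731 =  - 3655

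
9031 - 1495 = 7536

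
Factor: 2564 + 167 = 2731^1 = 2731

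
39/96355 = 39/96355 = 0.00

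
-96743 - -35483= - 61260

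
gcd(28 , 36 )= 4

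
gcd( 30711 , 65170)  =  1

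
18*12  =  216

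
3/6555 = 1/2185= 0.00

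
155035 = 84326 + 70709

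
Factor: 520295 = 5^1*104059^1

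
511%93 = 46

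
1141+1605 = 2746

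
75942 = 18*4219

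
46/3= 15 + 1/3 = 15.33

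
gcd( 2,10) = 2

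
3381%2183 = 1198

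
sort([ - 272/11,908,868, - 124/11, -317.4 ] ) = [ -317.4,-272/11,-124/11,868,908]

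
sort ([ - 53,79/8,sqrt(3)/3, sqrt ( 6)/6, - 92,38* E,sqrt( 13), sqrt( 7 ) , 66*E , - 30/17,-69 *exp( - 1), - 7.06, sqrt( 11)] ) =[ - 92 ,  -  53 , - 69*exp( - 1 ), - 7.06, - 30/17,sqrt( 6)/6, sqrt ( 3) /3 , sqrt( 7 ),sqrt (11),sqrt(13), 79/8, 38*E,66* E ] 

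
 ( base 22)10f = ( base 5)3444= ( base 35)e9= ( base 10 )499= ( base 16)1F3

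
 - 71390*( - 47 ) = 3355330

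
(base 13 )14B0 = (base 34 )2KO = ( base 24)55g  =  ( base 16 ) BC8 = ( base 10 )3016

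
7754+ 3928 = 11682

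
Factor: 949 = 13^1*73^1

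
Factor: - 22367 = - 22367^1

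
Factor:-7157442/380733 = - 2^1*17^1*47^1*179^( - 1)*709^(-1 )*1493^1 = - 2385814/126911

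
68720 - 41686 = 27034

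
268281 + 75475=343756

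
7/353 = 7/353 = 0.02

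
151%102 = 49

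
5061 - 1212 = 3849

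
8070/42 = 1345/7 = 192.14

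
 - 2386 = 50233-52619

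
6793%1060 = 433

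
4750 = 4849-99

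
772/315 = 2+142/315 = 2.45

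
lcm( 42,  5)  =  210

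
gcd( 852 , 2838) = 6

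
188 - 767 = -579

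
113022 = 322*351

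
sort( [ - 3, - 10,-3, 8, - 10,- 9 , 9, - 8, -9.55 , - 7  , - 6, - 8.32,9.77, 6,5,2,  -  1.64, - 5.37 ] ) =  [ -10,-10,  -  9.55, - 9, - 8.32, - 8, - 7, - 6, - 5.37, - 3, - 3,  -  1.64,2,5 , 6, 8,9, 9.77]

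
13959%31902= 13959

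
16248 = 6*2708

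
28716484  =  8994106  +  19722378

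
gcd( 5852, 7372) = 76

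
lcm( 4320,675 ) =21600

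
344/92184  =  43/11523= 0.00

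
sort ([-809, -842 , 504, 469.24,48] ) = [ - 842,-809, 48 , 469.24,504]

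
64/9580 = 16/2395 = 0.01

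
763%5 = 3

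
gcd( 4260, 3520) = 20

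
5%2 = 1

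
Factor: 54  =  2^1*3^3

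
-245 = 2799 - 3044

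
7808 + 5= 7813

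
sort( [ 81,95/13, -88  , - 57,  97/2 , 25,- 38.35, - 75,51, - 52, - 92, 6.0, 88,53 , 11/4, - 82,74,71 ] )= [ - 92,-88, - 82,-75, - 57,-52,  -  38.35,11/4,6.0,95/13,25, 97/2,51,53, 71,74,81,88]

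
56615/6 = 56615/6 = 9435.83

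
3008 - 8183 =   -  5175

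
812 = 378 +434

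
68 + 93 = 161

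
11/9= 1+2/9 = 1.22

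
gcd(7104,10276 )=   4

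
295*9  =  2655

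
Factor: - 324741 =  - 3^1*108247^1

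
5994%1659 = 1017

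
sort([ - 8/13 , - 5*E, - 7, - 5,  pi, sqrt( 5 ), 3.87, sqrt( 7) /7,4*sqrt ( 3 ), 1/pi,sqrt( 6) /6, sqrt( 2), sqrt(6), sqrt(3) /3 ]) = [ - 5*E, - 7,-5, - 8/13,1/pi , sqrt( 7) /7, sqrt(6)/6, sqrt ( 3 )/3, sqrt (2), sqrt(5 ), sqrt ( 6),  pi, 3.87,  4*sqrt(3)] 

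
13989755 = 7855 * 1781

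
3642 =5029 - 1387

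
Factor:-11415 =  - 3^1*5^1 * 761^1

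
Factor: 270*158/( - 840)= - 2^(-1) * 3^2*7^( - 1 )*79^1 = - 711/14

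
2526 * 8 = 20208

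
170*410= 69700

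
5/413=5/413 = 0.01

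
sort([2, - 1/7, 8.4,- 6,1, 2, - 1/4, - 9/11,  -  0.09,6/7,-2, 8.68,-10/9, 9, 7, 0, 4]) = [-6, - 2, - 10/9 , - 9/11,  -  1/4, - 1/7, - 0.09, 0, 6/7,1,  2, 2, 4,7, 8.4,8.68,9]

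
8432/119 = 70  +  6/7 = 70.86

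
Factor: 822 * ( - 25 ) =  - 2^1*3^1*5^2 * 137^1 = - 20550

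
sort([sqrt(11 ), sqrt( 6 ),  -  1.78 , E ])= [ - 1.78,sqrt( 6 ), E, sqrt(11)]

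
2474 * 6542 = 16184908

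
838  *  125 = 104750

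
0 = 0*59336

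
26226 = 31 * 846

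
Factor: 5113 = 5113^1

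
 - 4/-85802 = 2/42901 =0.00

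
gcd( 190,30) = 10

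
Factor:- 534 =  - 2^1*3^1*89^1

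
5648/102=2824/51 = 55.37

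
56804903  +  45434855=102239758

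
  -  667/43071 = -667/43071 = - 0.02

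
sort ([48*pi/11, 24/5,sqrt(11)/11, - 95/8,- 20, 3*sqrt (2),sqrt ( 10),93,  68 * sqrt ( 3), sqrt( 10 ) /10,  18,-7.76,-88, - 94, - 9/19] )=[ - 94,  -  88,-20, - 95/8, -7.76, - 9/19, sqrt( 11)/11,sqrt( 10 ) /10, sqrt( 10 ), 3*sqrt(2), 24/5,48 * pi/11,18,93,  68 * sqrt( 3) ]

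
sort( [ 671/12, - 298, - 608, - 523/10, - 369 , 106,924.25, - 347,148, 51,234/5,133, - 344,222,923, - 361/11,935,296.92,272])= [ - 608,  -  369, - 347, -344, - 298, - 523/10, - 361/11,234/5,51,671/12, 106,133,148,222,272,296.92,923,924.25, 935 ] 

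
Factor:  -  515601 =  - 3^2*59^1*971^1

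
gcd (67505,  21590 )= 5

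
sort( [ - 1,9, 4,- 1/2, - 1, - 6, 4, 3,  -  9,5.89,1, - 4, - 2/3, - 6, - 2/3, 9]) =[ - 9, - 6 , - 6,-4, - 1 , - 1, - 2/3,  -  2/3, - 1/2,  1 , 3, 4,4,5.89,9,9]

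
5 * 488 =2440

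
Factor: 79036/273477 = 2^2 * 3^( - 1 ) * 19759^1*91159^( - 1) 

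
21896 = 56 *391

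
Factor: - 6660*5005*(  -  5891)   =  196366470300=2^2*3^2*5^2 *7^1 * 11^1*13^1 *37^1* 43^1 * 137^1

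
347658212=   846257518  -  498599306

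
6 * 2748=16488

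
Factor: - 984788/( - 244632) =2^( - 1 ) * 3^( - 1 )*7^1 * 10193^(-1) * 35171^1 = 246197/61158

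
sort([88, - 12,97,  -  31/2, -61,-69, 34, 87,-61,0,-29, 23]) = [ - 69, -61, - 61, - 29, - 31/2, - 12 , 0, 23, 34,87, 88, 97]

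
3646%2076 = 1570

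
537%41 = 4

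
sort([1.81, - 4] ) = [ - 4, 1.81 ] 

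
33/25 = 1 + 8/25 = 1.32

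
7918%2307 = 997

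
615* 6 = 3690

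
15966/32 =498 +15/16 = 498.94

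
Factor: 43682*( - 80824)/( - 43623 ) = 2^4*3^( - 2 )*37^( - 1) * 131^( - 1)*10103^1 * 21841^1 = 3530553968/43623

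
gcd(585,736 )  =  1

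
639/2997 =71/333 = 0.21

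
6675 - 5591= 1084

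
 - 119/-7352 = 119/7352 = 0.02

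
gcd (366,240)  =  6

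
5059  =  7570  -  2511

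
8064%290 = 234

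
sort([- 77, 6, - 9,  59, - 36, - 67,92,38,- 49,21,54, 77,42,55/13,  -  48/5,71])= [- 77, - 67, - 49,  -  36,-48/5, - 9, 55/13,6,  21,38, 42, 54, 59,71,77,92]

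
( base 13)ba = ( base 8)231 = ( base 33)4l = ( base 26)5N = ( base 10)153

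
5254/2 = 2627 = 2627.00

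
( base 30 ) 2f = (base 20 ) 3F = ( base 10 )75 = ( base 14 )55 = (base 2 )1001011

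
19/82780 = 19/82780 = 0.00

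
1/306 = 1/306 = 0.00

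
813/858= 271/286 = 0.95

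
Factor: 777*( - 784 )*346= - 210772128  =  - 2^5*3^1*7^3 * 37^1*173^1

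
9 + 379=388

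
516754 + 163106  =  679860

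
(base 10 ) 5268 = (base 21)BJI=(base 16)1494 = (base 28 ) 6k4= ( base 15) 1863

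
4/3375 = 4/3375 = 0.00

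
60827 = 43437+17390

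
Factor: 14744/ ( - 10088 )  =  -13^( - 1 )*19^1  =  - 19/13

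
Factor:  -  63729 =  - 3^2*73^1*97^1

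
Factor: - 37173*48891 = -1817425143  =  - 3^2*43^1 * 379^1*12391^1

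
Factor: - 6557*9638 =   -  63196366 = - 2^1*61^1*79^2*83^1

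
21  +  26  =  47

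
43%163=43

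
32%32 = 0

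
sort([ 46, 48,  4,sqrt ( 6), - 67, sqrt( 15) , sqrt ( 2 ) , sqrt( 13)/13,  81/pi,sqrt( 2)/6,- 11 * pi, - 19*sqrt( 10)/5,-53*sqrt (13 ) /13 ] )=[ - 67, - 11*pi, - 53*sqrt ( 13 )/13, - 19 * sqrt(10 ) /5,sqrt(2)/6 , sqrt(13 )/13,sqrt ( 2),  sqrt ( 6),  sqrt( 15), 4,81/pi,  46,48] 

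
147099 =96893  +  50206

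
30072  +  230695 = 260767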